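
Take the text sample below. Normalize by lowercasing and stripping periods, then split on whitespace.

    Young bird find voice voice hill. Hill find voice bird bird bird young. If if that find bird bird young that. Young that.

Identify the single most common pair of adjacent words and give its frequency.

Bigram frequencies (highest first):
  bird bird: 3
  find voice: 2
  bird young: 2
  young that: 2
  young bird: 1
  bird find: 1
  … (11 more, each ≤ 1)

"bird bird", 3 times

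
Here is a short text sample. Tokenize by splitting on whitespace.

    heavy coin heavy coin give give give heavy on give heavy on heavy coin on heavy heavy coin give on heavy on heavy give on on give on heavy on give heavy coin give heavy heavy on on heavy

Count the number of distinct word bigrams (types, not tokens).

13

39 tokens → 38 bigram windows in total.
Repeated bigrams (each contributes count−1 duplicates):
  on heavy: 6
  heavy coin: 5
  heavy on: 5
  give heavy: 4
  coin give: 3
  give on: 3
  on give: 3
  give give: 2
  … (2 more repeated)
25 duplicate windows → 38 − 25 = 13 distinct.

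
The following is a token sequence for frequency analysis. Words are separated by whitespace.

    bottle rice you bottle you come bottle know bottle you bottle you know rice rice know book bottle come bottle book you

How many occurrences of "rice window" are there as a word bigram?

0

Scanning the 21 overlapping bigram windows for "rice window":
  (none found)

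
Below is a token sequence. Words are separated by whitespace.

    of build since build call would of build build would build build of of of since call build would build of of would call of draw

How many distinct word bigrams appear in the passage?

26 tokens → 25 bigram windows in total.
Repeated bigrams (each contributes count−1 duplicates):
  of of: 3
  build build: 2
  build of: 2
  build would: 2
  of build: 2
  would build: 2
7 duplicate windows → 25 − 7 = 18 distinct.

18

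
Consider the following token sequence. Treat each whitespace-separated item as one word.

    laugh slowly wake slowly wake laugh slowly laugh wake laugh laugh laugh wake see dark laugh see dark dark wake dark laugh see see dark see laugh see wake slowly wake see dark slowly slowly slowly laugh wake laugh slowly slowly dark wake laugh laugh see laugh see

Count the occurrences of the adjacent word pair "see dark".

Scanning the 47 overlapping bigram windows for "see dark":
  position 14–15: see dark
  position 17–18: see dark
  position 24–25: see dark
  position 32–33: see dark

4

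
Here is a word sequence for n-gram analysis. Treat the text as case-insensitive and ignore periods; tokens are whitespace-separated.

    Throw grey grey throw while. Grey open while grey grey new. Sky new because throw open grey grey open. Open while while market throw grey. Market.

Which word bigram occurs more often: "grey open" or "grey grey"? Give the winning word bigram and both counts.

"grey grey" (3 vs 2)

"grey open": 2 occurrences
"grey grey": 3 occurrences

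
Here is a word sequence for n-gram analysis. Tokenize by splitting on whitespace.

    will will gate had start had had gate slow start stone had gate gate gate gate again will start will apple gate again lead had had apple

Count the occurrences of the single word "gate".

Scanning the 27 tokens for "gate":
  position 3: gate
  position 8: gate
  position 13: gate
  position 14: gate
  position 15: gate
  position 16: gate
  position 22: gate

7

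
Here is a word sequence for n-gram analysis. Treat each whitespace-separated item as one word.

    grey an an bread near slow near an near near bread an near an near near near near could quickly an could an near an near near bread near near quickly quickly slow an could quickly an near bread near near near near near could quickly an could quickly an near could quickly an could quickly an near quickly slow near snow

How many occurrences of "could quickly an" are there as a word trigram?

Scanning the 60 overlapping trigram windows for "could quickly an":
  position 19–21: could quickly an
  position 35–37: could quickly an
  position 45–47: could quickly an
  position 48–50: could quickly an
  position 52–54: could quickly an
  position 55–57: could quickly an

6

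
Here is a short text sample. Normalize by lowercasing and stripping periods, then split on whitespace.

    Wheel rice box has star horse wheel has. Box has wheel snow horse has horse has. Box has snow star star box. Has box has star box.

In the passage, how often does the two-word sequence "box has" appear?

Scanning the 26 overlapping bigram windows for "box has":
  position 3–4: box has
  position 9–10: box has
  position 17–18: box has
  position 22–23: box has
  position 24–25: box has

5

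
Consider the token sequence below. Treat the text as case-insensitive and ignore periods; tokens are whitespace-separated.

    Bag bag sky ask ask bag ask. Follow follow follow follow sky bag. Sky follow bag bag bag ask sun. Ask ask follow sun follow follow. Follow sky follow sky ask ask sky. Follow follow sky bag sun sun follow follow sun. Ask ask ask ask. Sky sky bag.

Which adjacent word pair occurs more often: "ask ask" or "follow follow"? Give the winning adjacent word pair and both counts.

"follow follow" (7 vs 6)

"ask ask": 6 occurrences
"follow follow": 7 occurrences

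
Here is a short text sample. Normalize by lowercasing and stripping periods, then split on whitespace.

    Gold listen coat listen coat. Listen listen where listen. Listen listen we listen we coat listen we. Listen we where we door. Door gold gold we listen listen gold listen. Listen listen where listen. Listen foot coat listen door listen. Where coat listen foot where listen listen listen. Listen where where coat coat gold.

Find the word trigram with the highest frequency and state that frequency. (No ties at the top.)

"listen listen listen", 4 times

Trigram frequencies (highest first):
  listen listen listen: 4
  listen listen where: 3
  where listen listen: 3
  listen coat listen: 2
  listen where listen: 2
  listen we listen: 2
  … (35 more, each ≤ 2)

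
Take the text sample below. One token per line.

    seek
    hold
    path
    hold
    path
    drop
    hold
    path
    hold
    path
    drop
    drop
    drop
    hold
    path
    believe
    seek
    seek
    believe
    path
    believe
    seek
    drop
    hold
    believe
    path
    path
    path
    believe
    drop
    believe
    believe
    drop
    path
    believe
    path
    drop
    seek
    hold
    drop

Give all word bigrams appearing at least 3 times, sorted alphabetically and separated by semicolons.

believe path; drop hold; hold path; path believe; path drop

Bigram counts meeting the condition (at least 3 times):
  believe path: 3
  drop hold: 3
  hold path: 5
  path believe: 4
  path drop: 3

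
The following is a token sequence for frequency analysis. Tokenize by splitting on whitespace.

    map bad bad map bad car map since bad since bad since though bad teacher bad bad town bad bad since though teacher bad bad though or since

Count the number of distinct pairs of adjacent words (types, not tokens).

28 tokens → 27 bigram windows in total.
Repeated bigrams (each contributes count−1 duplicates):
  bad bad: 4
  bad since: 3
  map bad: 2
  since bad: 2
  since though: 2
  teacher bad: 2
9 duplicate windows → 27 − 9 = 18 distinct.

18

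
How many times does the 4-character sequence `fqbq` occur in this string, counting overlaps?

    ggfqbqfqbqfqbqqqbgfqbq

4

Sliding a length-4 window over the 22 characters (19 positions):
  position 3–6: fqbq
  position 7–10: fqbq
  position 11–14: fqbq
  position 19–22: fqbq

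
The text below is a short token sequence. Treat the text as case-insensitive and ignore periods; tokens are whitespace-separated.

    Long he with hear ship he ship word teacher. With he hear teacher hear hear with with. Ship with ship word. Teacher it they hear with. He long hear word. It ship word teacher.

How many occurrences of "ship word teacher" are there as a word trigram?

Scanning the 32 overlapping trigram windows for "ship word teacher":
  position 7–9: ship word teacher
  position 20–22: ship word teacher
  position 32–34: ship word teacher

3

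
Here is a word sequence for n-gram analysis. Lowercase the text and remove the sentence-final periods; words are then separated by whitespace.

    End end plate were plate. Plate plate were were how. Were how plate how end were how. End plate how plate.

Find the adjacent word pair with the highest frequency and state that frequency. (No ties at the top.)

"were how", 3 times

Bigram frequencies (highest first):
  were how: 3
  end plate: 2
  plate were: 2
  plate plate: 2
  how plate: 2
  plate how: 2
  … (6 more, each ≤ 2)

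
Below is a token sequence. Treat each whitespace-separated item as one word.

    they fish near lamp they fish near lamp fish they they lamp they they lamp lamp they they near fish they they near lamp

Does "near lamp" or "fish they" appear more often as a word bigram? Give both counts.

"near lamp": 3 occurrences
"fish they": 2 occurrences

"near lamp" (3 vs 2)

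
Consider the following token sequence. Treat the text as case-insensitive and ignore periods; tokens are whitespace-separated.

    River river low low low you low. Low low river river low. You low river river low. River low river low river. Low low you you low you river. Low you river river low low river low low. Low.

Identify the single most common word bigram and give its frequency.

"river low", 9 times

Bigram frequencies (highest first):
  river low: 9
  low low: 8
  low river: 6
  low you: 5
  river river: 4
  you low: 3
  … (2 more, each ≤ 2)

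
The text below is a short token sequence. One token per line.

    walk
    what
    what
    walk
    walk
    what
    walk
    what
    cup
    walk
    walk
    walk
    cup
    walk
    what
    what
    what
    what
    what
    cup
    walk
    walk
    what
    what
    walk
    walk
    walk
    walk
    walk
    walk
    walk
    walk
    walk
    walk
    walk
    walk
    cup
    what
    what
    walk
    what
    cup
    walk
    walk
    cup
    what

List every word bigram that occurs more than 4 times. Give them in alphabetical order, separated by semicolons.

walk walk; walk what; what what

Bigram counts meeting the condition (more than 4 times):
  walk walk: 16
  walk what: 6
  what what: 7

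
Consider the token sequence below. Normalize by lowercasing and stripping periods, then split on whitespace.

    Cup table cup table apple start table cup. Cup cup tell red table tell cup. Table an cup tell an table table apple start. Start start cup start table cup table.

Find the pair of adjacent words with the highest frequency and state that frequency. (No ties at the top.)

Bigram frequencies (highest first):
  cup table: 4
  table cup: 3
  table apple: 2
  apple start: 2
  start table: 2
  cup cup: 2
  … (13 more, each ≤ 2)

"cup table", 4 times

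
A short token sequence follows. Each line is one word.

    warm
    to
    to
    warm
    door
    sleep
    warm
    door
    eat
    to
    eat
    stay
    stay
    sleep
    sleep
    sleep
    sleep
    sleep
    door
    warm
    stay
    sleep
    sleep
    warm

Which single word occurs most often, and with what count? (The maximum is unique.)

"sleep", 8 times

Unigram frequencies (highest first):
  sleep: 8
  warm: 5
  to: 3
  door: 3
  stay: 3
  eat: 2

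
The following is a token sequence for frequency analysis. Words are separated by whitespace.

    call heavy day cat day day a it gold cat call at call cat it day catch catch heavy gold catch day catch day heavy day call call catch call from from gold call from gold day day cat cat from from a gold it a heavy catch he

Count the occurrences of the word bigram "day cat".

Scanning the 48 overlapping bigram windows for "day cat":
  position 3–4: day cat
  position 38–39: day cat

2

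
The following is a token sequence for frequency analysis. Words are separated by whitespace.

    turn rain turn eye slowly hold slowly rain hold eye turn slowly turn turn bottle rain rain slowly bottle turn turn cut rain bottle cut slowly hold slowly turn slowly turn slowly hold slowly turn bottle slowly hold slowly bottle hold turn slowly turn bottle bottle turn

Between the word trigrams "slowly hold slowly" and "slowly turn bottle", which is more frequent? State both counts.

"slowly hold slowly": 4 occurrences
"slowly turn bottle": 2 occurrences

"slowly hold slowly" (4 vs 2)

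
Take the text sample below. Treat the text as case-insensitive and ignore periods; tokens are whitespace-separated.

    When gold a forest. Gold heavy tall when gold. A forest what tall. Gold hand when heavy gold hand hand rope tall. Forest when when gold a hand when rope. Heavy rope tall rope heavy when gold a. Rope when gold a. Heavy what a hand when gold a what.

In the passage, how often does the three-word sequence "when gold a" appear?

6

Scanning the 48 overlapping trigram windows for "when gold a":
  position 1–3: when gold a
  position 8–10: when gold a
  position 25–27: when gold a
  position 36–38: when gold a
  position 40–42: when gold a
  position 47–49: when gold a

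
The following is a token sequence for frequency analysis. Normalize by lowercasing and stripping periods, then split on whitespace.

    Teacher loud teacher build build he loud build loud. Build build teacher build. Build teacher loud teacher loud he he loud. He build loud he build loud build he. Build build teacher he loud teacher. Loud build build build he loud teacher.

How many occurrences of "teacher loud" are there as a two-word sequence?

Scanning the 41 overlapping bigram windows for "teacher loud":
  position 1–2: teacher loud
  position 15–16: teacher loud
  position 17–18: teacher loud
  position 35–36: teacher loud

4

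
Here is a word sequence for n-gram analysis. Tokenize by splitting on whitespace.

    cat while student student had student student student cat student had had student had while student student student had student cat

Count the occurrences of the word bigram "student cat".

2

Scanning the 20 overlapping bigram windows for "student cat":
  position 8–9: student cat
  position 20–21: student cat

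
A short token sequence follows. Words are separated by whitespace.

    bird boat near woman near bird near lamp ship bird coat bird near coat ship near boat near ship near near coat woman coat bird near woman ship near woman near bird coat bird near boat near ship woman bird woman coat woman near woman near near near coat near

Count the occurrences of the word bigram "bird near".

Scanning the 49 overlapping bigram windows for "bird near":
  position 6–7: bird near
  position 12–13: bird near
  position 25–26: bird near
  position 34–35: bird near

4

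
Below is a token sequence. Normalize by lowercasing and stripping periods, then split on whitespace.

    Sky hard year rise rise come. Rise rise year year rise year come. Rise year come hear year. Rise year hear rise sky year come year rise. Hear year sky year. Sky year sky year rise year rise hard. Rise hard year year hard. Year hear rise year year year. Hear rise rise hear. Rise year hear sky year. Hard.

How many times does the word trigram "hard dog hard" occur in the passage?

Scanning the 58 overlapping trigram windows for "hard dog hard":
  (none found)

0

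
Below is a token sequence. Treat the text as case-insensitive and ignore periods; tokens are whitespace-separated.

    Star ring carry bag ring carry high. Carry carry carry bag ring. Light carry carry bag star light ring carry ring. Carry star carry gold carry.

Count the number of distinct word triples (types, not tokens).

26 tokens → 24 trigram windows in total.
Repeated trigrams (each contributes count−1 duplicates):
  carry bag ring: 2
  carry carry bag: 2
2 duplicate windows → 24 − 2 = 22 distinct.

22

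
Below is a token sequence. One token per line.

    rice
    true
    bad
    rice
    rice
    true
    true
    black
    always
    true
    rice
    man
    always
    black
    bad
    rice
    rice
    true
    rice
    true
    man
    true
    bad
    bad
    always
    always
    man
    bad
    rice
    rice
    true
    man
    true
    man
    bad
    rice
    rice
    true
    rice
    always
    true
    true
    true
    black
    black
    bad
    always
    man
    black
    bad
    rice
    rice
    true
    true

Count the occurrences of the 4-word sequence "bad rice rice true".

5

Scanning the 51 overlapping 4-gram windows for "bad rice rice true":
  position 3–6: bad rice rice true
  position 15–18: bad rice rice true
  position 28–31: bad rice rice true
  position 35–38: bad rice rice true
  position 50–53: bad rice rice true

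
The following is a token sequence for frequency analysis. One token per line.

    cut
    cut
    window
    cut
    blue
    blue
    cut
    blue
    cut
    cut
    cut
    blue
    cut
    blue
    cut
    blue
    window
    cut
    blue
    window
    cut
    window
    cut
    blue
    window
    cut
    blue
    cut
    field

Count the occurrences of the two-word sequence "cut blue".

8

Scanning the 28 overlapping bigram windows for "cut blue":
  position 4–5: cut blue
  position 7–8: cut blue
  position 11–12: cut blue
  position 13–14: cut blue
  position 15–16: cut blue
  position 18–19: cut blue
  position 23–24: cut blue
  position 26–27: cut blue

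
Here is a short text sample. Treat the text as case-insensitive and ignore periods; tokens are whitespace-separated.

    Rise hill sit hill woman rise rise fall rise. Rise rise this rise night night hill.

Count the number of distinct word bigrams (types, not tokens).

16 tokens → 15 bigram windows in total.
Repeated bigrams (each contributes count−1 duplicates):
  rise rise: 3
2 duplicate windows → 15 − 2 = 13 distinct.

13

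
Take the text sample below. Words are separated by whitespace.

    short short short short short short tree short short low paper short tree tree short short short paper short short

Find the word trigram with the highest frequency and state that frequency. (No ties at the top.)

"short short short", 5 times

Trigram frequencies (highest first):
  short short short: 5
  tree short short: 2
  short short tree: 1
  short tree short: 1
  short short low: 1
  short low paper: 1
  … (7 more, each ≤ 1)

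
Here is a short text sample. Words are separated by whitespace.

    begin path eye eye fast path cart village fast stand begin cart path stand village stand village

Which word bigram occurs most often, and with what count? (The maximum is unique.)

Bigram frequencies (highest first):
  stand village: 2
  begin path: 1
  path eye: 1
  eye eye: 1
  eye fast: 1
  fast path: 1
  … (9 more, each ≤ 1)

"stand village", 2 times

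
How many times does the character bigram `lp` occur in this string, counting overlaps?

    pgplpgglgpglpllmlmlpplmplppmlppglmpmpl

5

Sliding a length-2 window over the 38 characters (37 positions):
  position 4–5: lp
  position 12–13: lp
  position 19–20: lp
  position 25–26: lp
  position 29–30: lp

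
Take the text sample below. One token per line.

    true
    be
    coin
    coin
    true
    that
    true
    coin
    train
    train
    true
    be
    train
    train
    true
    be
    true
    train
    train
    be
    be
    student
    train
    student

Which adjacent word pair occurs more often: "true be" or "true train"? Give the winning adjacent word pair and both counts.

"true be" (3 vs 1)

"true be": 3 occurrences
"true train": 1 occurrence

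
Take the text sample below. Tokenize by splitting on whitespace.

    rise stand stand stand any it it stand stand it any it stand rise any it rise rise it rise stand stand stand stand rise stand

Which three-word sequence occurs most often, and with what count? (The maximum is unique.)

Trigram frequencies (highest first):
  stand stand stand: 3
  rise stand stand: 2
  stand stand any: 1
  stand any it: 1
  any it it: 1
  it it stand: 1
  … (15 more, each ≤ 1)

"stand stand stand", 3 times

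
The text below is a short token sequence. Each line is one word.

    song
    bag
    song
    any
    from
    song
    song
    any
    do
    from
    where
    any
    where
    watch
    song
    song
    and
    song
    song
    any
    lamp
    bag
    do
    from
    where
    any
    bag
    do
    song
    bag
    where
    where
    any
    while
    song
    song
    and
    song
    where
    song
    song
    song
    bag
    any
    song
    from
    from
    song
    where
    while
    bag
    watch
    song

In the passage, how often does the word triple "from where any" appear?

Scanning the 51 overlapping trigram windows for "from where any":
  position 10–12: from where any
  position 24–26: from where any

2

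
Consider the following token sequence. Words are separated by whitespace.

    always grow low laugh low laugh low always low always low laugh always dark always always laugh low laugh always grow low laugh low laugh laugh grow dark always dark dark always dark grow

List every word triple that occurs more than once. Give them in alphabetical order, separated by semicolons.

always grow low; dark always dark; grow low laugh; laugh low laugh; low always low; low laugh always; low laugh low

Trigram counts meeting the condition (more than once):
  always grow low: 2
  dark always dark: 2
  grow low laugh: 2
  laugh low laugh: 3
  low always low: 2
  low laugh always: 2
  low laugh low: 3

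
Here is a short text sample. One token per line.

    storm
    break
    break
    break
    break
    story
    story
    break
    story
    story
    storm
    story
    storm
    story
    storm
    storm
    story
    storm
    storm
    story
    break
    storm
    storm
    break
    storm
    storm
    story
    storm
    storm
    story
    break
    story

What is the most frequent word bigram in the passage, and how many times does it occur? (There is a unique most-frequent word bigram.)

"storm story", 6 times

Bigram frequencies (highest first):
  storm story: 6
  story storm: 5
  storm storm: 5
  break break: 3
  break story: 3
  story break: 3
  … (3 more, each ≤ 2)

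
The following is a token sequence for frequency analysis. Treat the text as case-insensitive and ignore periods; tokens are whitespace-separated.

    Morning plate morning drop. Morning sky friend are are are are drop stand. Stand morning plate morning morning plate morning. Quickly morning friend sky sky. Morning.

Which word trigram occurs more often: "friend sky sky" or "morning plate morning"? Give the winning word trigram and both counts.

"friend sky sky": 1 occurrence
"morning plate morning": 3 occurrences

"morning plate morning" (3 vs 1)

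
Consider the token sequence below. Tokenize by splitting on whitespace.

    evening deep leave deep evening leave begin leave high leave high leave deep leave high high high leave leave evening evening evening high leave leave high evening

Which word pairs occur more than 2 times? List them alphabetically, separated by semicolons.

high leave; leave high

Bigram counts meeting the condition (more than 2 times):
  high leave: 4
  leave high: 4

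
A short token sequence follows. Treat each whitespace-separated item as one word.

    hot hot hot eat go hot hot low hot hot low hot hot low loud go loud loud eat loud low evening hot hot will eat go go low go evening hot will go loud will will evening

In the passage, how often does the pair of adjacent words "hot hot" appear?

6

Scanning the 37 overlapping bigram windows for "hot hot":
  position 1–2: hot hot
  position 2–3: hot hot
  position 6–7: hot hot
  position 9–10: hot hot
  position 12–13: hot hot
  position 23–24: hot hot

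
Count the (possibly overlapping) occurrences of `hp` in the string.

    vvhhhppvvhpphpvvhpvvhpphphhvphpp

7

Sliding a length-2 window over the 32 characters (31 positions):
  position 5–6: hp
  position 10–11: hp
  position 13–14: hp
  position 17–18: hp
  position 21–22: hp
  position 24–25: hp
  position 30–31: hp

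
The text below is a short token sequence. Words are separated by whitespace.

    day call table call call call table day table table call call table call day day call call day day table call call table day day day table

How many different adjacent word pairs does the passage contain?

28 tokens → 27 bigram windows in total.
Repeated bigrams (each contributes count−1 duplicates):
  call call: 5
  call table: 4
  day day: 4
  table call: 4
  day table: 3
  call day: 2
  day call: 2
  table day: 2
18 duplicate windows → 27 − 18 = 9 distinct.

9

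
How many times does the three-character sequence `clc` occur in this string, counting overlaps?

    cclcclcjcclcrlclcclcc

Sliding a length-3 window over the 21 characters (19 positions):
  position 2–4: clc
  position 5–7: clc
  position 10–12: clc
  position 15–17: clc
  position 18–20: clc

5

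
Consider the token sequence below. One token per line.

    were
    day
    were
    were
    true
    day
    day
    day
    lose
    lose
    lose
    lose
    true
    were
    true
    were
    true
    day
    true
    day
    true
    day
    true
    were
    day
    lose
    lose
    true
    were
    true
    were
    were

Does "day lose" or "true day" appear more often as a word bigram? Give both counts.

"day lose": 2 occurrences
"true day": 4 occurrences

"true day" (4 vs 2)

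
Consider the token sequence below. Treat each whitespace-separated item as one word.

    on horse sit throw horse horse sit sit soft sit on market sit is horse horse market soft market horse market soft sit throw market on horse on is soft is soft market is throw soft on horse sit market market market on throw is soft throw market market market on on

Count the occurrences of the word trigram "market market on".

Scanning the 50 overlapping trigram windows for "market market on":
  position 41–43: market market on
  position 49–51: market market on

2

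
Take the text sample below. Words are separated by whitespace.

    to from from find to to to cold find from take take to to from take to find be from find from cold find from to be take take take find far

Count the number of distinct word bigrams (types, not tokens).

32 tokens → 31 bigram windows in total.
Repeated bigrams (each contributes count−1 duplicates):
  find from: 3
  take take: 3
  to to: 3
  cold find: 2
  from find: 2
  from take: 2
  take to: 2
  to from: 2
11 duplicate windows → 31 − 11 = 20 distinct.

20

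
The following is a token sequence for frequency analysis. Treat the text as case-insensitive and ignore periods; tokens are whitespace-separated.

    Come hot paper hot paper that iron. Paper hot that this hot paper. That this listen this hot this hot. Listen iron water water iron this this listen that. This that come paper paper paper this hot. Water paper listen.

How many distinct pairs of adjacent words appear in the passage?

28

40 tokens → 39 bigram windows in total.
Repeated bigrams (each contributes count−1 duplicates):
  this hot: 4
  hot paper: 3
  that this: 3
  paper hot: 2
  paper paper: 2
  paper that: 2
  this listen: 2
11 duplicate windows → 39 − 11 = 28 distinct.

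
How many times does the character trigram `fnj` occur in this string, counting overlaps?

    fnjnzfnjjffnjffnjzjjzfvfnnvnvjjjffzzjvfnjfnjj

Sliding a length-3 window over the 45 characters (43 positions):
  position 1–3: fnj
  position 6–8: fnj
  position 11–13: fnj
  position 15–17: fnj
  position 39–41: fnj
  position 42–44: fnj

6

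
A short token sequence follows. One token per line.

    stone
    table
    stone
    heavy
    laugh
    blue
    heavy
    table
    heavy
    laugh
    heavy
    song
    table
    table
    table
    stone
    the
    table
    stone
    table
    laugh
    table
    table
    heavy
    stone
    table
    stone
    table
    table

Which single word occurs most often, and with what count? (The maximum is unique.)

"table", 12 times

Unigram frequencies (highest first):
  table: 12
  stone: 6
  heavy: 5
  laugh: 3
  blue: 1
  song: 1
  … (1 more, each ≤ 1)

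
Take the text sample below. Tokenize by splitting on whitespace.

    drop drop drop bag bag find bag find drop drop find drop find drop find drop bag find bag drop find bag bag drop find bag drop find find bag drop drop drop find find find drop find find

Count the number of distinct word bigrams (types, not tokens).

39 tokens → 38 bigram windows in total.
Repeated bigrams (each contributes count−1 duplicates):
  drop find: 8
  drop drop: 5
  find bag: 5
  find drop: 5
  bag drop: 4
  find find: 4
  bag find: 3
  bag bag: 2
  … (1 more repeated)
29 duplicate windows → 38 − 29 = 9 distinct.

9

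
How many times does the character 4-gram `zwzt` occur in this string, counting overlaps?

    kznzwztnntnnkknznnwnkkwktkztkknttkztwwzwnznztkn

Sliding a length-4 window over the 47 characters (44 positions):
  position 4–7: zwzt

1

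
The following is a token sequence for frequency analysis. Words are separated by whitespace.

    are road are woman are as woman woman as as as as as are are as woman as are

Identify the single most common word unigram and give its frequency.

"as", 8 times

Unigram frequencies (highest first):
  as: 8
  are: 6
  woman: 4
  road: 1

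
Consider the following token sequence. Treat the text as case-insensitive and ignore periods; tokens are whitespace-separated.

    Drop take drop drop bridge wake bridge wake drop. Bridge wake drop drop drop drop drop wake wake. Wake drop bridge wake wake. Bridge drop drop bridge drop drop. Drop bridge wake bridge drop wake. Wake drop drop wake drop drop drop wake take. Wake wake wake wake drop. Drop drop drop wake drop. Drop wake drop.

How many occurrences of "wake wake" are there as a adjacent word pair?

7

Scanning the 56 overlapping bigram windows for "wake wake":
  position 17–18: wake wake
  position 18–19: wake wake
  position 22–23: wake wake
  position 35–36: wake wake
  position 45–46: wake wake
  position 46–47: wake wake
  position 47–48: wake wake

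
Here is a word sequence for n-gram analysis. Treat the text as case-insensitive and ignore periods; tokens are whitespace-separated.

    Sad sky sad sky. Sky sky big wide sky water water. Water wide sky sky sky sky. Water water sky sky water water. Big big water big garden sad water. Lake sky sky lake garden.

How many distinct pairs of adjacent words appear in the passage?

35 tokens → 34 bigram windows in total.
Repeated bigrams (each contributes count−1 duplicates):
  sky sky: 7
  water water: 4
  sky water: 3
  sad sky: 2
  water big: 2
  wide sky: 2
14 duplicate windows → 34 − 14 = 20 distinct.

20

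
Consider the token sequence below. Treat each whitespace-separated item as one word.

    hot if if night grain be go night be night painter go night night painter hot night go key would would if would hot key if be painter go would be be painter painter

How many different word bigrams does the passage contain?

34 tokens → 33 bigram windows in total.
Repeated bigrams (each contributes count−1 duplicates):
  be painter: 2
  go night: 2
  night painter: 2
  painter go: 2
4 duplicate windows → 33 − 4 = 29 distinct.

29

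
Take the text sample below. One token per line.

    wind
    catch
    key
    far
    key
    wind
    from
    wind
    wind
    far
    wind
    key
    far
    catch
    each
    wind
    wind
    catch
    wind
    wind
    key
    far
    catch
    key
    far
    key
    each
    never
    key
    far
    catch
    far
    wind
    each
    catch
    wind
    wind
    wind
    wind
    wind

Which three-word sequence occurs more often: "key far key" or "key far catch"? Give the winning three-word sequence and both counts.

"key far key": 2 occurrences
"key far catch": 3 occurrences

"key far catch" (3 vs 2)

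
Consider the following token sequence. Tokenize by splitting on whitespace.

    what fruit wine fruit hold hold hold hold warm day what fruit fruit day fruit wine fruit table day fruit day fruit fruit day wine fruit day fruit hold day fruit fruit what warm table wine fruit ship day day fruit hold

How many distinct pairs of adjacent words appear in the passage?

42 tokens → 41 bigram windows in total.
Repeated bigrams (each contributes count−1 duplicates):
  day fruit: 6
  fruit day: 4
  wine fruit: 4
  fruit fruit: 3
  fruit hold: 3
  hold hold: 3
  fruit wine: 2
  what fruit: 2
19 duplicate windows → 41 − 19 = 22 distinct.

22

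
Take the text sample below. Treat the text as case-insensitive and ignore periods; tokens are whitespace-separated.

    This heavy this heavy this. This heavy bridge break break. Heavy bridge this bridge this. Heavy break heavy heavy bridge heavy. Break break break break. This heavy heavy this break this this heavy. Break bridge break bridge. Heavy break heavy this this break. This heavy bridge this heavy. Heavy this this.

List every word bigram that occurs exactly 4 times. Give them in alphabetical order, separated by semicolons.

break break; heavy break; heavy bridge; this this

Bigram counts meeting the condition (exactly 4 times):
  break break: 4
  heavy break: 4
  heavy bridge: 4
  this this: 4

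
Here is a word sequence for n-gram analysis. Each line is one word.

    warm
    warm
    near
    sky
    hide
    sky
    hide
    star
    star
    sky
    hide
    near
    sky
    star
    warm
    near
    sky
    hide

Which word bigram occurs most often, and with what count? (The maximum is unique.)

Bigram frequencies (highest first):
  sky hide: 4
  near sky: 3
  warm near: 2
  warm warm: 1
  hide sky: 1
  hide star: 1
  … (5 more, each ≤ 1)

"sky hide", 4 times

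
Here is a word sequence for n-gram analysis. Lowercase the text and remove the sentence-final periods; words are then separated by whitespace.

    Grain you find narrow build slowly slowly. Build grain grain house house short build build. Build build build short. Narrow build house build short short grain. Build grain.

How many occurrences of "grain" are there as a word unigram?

Scanning the 28 tokens for "grain":
  position 1: grain
  position 9: grain
  position 10: grain
  position 26: grain
  position 28: grain

5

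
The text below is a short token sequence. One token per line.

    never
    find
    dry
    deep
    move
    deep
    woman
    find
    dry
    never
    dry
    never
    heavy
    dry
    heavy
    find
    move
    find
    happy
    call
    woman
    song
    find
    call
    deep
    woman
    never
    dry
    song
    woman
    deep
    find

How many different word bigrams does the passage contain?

27

32 tokens → 31 bigram windows in total.
Repeated bigrams (each contributes count−1 duplicates):
  deep woman: 2
  dry never: 2
  find dry: 2
  never dry: 2
4 duplicate windows → 31 − 4 = 27 distinct.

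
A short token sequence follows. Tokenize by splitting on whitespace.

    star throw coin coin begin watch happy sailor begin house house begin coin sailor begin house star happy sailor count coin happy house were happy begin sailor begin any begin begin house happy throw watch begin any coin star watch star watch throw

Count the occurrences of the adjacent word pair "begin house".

3

Scanning the 42 overlapping bigram windows for "begin house":
  position 9–10: begin house
  position 15–16: begin house
  position 31–32: begin house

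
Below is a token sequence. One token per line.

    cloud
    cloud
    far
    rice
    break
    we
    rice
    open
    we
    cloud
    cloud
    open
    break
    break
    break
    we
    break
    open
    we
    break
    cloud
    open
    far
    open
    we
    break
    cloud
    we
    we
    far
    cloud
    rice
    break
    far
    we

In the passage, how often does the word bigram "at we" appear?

0

Scanning the 34 overlapping bigram windows for "at we":
  (none found)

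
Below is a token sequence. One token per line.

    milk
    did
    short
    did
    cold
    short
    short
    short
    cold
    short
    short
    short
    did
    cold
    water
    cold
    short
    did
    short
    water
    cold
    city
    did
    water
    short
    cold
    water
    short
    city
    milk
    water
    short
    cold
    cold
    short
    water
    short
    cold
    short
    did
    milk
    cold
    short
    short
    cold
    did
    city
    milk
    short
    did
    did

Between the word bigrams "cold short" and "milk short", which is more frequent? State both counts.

"cold short": 6 occurrences
"milk short": 1 occurrence

"cold short" (6 vs 1)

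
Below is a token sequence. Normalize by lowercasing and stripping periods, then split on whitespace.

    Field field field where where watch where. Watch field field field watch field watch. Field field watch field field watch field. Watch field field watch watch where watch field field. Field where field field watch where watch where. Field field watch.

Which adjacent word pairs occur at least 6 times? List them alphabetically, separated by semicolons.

Bigram counts meeting the condition (at least 6 times):
  field field: 11
  field watch: 8
  watch field: 7

field field; field watch; watch field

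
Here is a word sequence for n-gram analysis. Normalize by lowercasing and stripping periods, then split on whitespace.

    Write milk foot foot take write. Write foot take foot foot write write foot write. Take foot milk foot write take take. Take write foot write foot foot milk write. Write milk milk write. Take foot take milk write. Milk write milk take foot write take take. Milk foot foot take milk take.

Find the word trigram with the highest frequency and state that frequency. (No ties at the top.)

"foot write take", 3 times

Trigram frequencies (highest first):
  foot write take: 3
  milk foot foot: 2
  foot foot take: 2
  write write foot: 2
  write foot write: 2
  write take foot: 2
  … (35 more, each ≤ 2)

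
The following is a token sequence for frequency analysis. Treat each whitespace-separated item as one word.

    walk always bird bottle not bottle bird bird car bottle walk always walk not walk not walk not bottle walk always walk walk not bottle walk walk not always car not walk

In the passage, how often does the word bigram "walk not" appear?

Scanning the 31 overlapping bigram windows for "walk not":
  position 13–14: walk not
  position 15–16: walk not
  position 17–18: walk not
  position 23–24: walk not
  position 27–28: walk not

5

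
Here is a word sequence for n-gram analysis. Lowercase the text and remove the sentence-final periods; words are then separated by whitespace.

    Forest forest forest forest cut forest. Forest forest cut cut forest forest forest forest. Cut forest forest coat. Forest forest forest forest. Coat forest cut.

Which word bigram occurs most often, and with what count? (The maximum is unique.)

"forest forest", 12 times

Bigram frequencies (highest first):
  forest forest: 12
  forest cut: 4
  cut forest: 3
  forest coat: 2
  coat forest: 2
  cut cut: 1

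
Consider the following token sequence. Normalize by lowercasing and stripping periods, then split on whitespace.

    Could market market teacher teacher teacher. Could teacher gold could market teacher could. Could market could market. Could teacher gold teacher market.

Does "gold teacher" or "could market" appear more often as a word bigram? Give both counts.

"could market" (4 vs 1)

"gold teacher": 1 occurrence
"could market": 4 occurrences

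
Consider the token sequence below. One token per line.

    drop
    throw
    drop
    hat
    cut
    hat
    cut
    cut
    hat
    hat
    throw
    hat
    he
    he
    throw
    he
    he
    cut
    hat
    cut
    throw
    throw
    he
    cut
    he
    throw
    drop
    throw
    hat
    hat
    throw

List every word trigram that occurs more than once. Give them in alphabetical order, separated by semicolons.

Trigram counts meeting the condition (more than once):
  cut hat cut: 2
  hat hat throw: 2

cut hat cut; hat hat throw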